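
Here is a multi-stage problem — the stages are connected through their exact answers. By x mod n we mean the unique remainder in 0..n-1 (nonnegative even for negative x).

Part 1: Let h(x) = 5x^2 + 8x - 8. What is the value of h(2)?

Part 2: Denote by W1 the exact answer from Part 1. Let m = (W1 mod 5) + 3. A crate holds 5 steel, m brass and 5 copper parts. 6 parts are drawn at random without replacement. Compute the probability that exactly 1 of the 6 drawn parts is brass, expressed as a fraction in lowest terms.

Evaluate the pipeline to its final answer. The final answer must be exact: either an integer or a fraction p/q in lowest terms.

Part 1: 5*(2)^2 + 8*(2)^1 - 8 = (20) + (16) + (-8) = 28; answer 28
Part 2: W1 = 28; m = 6; total draws C(16,6) = 8008; favorable C(6,1)*C(10,5) = 1512; P = 27/143; answer 27/143

27/143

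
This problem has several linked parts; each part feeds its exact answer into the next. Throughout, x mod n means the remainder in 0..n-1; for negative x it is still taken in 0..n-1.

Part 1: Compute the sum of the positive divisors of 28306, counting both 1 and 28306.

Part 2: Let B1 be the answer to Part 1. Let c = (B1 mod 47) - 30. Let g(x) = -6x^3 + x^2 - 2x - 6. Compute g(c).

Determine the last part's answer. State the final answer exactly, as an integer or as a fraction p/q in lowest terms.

4467

Part 1: 28306 = 2 * 14153; sigma = (1 + 2) * (1 + 14153) = 3 * 14154 = 42462; answer 42462
Part 2: B1 = 42462; c = -9; -6*(-9)^3 + 1*(-9)^2 - 2*(-9)^1 - 6 = (4374) + (81) + (18) + (-6) = 4467; answer 4467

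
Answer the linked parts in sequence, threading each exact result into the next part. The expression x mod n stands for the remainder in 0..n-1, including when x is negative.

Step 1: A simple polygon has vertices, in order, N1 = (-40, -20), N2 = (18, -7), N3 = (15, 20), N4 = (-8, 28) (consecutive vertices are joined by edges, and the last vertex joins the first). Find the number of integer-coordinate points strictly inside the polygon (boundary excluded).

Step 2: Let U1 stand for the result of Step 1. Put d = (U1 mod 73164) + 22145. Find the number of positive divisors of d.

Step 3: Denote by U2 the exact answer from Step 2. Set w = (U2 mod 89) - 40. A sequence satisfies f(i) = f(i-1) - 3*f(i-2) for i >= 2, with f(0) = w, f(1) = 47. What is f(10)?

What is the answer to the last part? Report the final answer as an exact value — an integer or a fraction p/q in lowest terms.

-4759

Step 1: cross terms: (-40*-7 - 18*-20)=640, (18*20 - 15*-7)=465, (15*28 - -8*20)=580, (-8*-20 - -40*28)=1280; twice the area = |2965| = 2965; area = 2965/2; boundary points = 1 + 3 + 1 + 16 = 21; strictly interior points = area - boundary/2 + 1 = 1473; answer 1473
Step 2: U1 = 1473; d = 23618; 23618 = 2 * 7^2 * 241; number of divisors = (1+1) * (2+1) * (1+1) = 12; answer 12
Step 3: U2 = 12; w = -28; f(2) = 1*(47) - 3*(-28) = 131; iterating: f(2)=131, f(3)=-10, f(4)=-403, f(5)=-373, f(6)=836, f(7)=1955, f(8)=-553, f(9)=-6418, f(10)=-4759; answer -4759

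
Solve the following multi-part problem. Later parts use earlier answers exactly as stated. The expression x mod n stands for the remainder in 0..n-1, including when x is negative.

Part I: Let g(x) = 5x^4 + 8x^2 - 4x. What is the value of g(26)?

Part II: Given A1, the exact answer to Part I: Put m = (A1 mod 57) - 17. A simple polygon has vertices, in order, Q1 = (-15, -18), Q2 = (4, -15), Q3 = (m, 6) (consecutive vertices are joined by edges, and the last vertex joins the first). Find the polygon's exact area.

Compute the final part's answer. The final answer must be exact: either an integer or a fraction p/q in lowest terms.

Part I: 5*(26)^4 + 8*(26)^2 - 4*(26)^1 = (2284880) + (5408) + (-104) = 2290184; answer 2290184
Part II: A1 = 2290184; m = 21; cross terms: (-15*-15 - 4*-18)=297, (4*6 - 21*-15)=339, (21*-18 - -15*6)=-288; twice the area = |348| = 348; area = 174; answer 174

174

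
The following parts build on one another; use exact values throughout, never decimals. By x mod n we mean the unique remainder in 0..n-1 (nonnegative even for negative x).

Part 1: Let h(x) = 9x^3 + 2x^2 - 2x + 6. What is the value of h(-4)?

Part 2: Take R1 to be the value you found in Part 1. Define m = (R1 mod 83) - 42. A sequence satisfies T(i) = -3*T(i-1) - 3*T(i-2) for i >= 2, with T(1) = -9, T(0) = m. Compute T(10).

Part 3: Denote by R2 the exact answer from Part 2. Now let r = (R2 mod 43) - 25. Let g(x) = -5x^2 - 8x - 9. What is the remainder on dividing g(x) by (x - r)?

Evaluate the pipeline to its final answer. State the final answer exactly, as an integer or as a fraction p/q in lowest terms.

Part 1: 9*(-4)^3 + 2*(-4)^2 - 2*(-4)^1 + 6 = (-576) + (32) + (8) + (6) = -530; answer -530
Part 2: R1 = -530; m = 9; T(2) = -3*(-9) - 3*(9) = 0; iterating: T(2)=0, T(3)=27, T(4)=-81, T(5)=162, T(6)=-243, T(7)=243, T(8)=0, T(9)=-729, T(10)=2187; answer 2187
Part 3: R2 = 2187; r = 12; remainder = value at the root: -5*(12)^2 - 8*(12)^1 - 9 = (-720) + (-96) + (-9) = -825; answer -825

-825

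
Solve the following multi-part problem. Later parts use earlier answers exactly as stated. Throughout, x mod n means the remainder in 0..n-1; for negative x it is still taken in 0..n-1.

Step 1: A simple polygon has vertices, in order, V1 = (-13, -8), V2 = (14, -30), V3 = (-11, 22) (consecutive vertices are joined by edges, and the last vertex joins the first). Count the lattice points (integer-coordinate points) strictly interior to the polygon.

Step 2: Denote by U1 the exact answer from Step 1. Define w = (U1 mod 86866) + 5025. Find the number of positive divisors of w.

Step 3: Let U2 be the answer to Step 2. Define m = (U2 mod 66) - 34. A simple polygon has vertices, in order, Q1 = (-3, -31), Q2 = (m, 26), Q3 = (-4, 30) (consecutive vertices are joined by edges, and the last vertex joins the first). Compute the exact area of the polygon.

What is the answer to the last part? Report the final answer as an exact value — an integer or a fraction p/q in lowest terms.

Step 1: cross terms: (-13*-30 - 14*-8)=502, (14*22 - -11*-30)=-22, (-11*-8 - -13*22)=374; twice the area = |854| = 854; area = 427; boundary points = 1 + 1 + 2 = 4; strictly interior points = area - boundary/2 + 1 = 426; answer 426
Step 2: U1 = 426; w = 5451; 5451 = 3 * 23 * 79; number of divisors = (1+1) * (1+1) * (1+1) = 8; answer 8
Step 3: U2 = 8; m = -26; cross terms: (-3*26 - -26*-31)=-884, (-26*30 - -4*26)=-676, (-4*-31 - -3*30)=214; twice the area = |-1346| = 1346; area = 673; answer 673

673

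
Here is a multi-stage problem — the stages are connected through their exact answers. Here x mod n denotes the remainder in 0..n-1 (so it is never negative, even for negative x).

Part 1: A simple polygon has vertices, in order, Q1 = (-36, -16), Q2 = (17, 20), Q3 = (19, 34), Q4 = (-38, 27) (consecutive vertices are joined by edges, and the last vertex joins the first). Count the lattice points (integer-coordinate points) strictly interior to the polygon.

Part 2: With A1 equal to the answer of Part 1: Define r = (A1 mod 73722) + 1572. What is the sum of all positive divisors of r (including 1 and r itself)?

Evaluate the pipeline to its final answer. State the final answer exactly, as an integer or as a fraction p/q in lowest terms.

6288

Part 1: cross terms: (-36*20 - 17*-16)=-448, (17*34 - 19*20)=198, (19*27 - -38*34)=1805, (-38*-16 - -36*27)=1580; twice the area = |3135| = 3135; area = 3135/2; boundary points = 1 + 2 + 1 + 1 = 5; strictly interior points = area - boundary/2 + 1 = 1566; answer 1566
Part 2: A1 = 1566; r = 3138; 3138 = 2 * 3 * 523; sigma = (1 + 2) * (1 + 3) * (1 + 523) = 3 * 4 * 524 = 6288; answer 6288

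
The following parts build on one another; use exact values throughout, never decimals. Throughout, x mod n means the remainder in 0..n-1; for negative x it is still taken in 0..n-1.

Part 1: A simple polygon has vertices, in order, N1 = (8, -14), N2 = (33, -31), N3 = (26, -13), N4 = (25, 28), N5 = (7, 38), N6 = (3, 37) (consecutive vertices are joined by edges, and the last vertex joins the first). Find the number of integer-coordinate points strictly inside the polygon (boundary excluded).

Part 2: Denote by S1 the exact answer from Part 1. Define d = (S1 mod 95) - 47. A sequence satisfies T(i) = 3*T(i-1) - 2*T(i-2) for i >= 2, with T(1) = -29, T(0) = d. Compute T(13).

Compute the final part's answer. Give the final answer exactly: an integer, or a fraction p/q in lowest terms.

Part 1: cross terms: (8*-31 - 33*-14)=214, (33*-13 - 26*-31)=377, (26*28 - 25*-13)=1053, (25*38 - 7*28)=754, (7*37 - 3*38)=145, (3*-14 - 8*37)=-338; twice the area = |2205| = 2205; area = 2205/2; boundary points = 1 + 1 + 1 + 2 + 1 + 1 = 7; strictly interior points = area - boundary/2 + 1 = 1100; answer 1100
Part 2: S1 = 1100; d = 8; T(2) = 3*(-29) - 2*(8) = -103; iterating: T(2)=-103, T(3)=-251, T(4)=-547, T(5)=-1139, T(6)=-2323, T(7)=-4691, T(8)=-9427, T(9)=-18899, T(10)=-37843, T(11)=-75731, T(12)=-151507, T(13)=-303059; answer -303059

-303059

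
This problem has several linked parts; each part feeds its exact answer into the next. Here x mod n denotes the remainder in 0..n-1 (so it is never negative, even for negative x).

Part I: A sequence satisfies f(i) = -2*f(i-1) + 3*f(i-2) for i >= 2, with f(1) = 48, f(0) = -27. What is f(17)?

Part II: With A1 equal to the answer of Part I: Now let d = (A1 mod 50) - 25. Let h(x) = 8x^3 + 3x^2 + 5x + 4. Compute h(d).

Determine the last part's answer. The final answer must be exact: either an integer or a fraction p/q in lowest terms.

99042

Part I: f(2) = -2*(48) + 3*(-27) = -177; iterating: f(2)=-177, f(3)=498, f(4)=-1527, f(5)=4548, f(6)=-13677, f(7)=40998, f(8)=-123027, f(9)=369048, f(10)=-1107177, f(11)=3321498, f(12)=-9964527, f(13)=29893548, f(14)=-89680677, f(15)=269041998, f(16)=-807126027, f(17)=2421378048; answer 2421378048
Part II: A1 = 2421378048; d = 23; 8*(23)^3 + 3*(23)^2 + 5*(23)^1 + 4 = (97336) + (1587) + (115) + (4) = 99042; answer 99042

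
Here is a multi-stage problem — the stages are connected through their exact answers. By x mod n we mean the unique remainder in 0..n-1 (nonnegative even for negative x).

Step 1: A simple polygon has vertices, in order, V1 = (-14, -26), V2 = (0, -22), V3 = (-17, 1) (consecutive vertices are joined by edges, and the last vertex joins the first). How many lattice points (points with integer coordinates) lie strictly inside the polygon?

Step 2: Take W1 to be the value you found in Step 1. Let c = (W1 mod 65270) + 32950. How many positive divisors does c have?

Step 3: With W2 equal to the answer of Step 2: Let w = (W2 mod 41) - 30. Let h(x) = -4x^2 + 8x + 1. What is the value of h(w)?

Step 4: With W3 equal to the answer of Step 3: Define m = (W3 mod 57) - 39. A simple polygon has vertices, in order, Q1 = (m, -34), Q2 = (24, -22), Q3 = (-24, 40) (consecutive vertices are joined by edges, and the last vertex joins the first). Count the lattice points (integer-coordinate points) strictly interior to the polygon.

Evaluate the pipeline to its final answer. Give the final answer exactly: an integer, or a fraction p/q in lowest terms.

Step 1: cross terms: (-14*-22 - 0*-26)=308, (0*1 - -17*-22)=-374, (-17*-26 - -14*1)=456; twice the area = |390| = 390; area = 195; boundary points = 2 + 1 + 3 = 6; strictly interior points = area - boundary/2 + 1 = 193; answer 193
Step 2: W1 = 193; c = 33143; 33143 = 11 * 23 * 131; number of divisors = (1+1) * (1+1) * (1+1) = 8; answer 8
Step 3: W2 = 8; w = -22; -4*(-22)^2 + 8*(-22)^1 + 1 = (-1936) + (-176) + (1) = -2111; answer -2111
Step 4: W3 = -2111; m = 16; cross terms: (16*-22 - 24*-34)=464, (24*40 - -24*-22)=432, (-24*-34 - 16*40)=176; twice the area = |1072| = 1072; area = 536; boundary points = 4 + 2 + 2 = 8; strictly interior points = area - boundary/2 + 1 = 533; answer 533

533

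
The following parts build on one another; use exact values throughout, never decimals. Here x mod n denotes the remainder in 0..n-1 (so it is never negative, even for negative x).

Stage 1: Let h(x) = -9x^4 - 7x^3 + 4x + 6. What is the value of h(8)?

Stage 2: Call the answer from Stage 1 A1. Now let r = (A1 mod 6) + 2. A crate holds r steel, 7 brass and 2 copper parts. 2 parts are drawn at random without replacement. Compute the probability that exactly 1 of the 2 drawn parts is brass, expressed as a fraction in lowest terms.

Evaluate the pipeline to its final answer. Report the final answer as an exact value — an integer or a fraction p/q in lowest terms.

28/55

Stage 1: -9*(8)^4 - 7*(8)^3 + 4*(8)^1 + 6 = (-36864) + (-3584) + (32) + (6) = -40410; answer -40410
Stage 2: A1 = -40410; r = 2; total draws C(11,2) = 55; favorable C(7,1)*C(4,1) = 28; P = 28/55; answer 28/55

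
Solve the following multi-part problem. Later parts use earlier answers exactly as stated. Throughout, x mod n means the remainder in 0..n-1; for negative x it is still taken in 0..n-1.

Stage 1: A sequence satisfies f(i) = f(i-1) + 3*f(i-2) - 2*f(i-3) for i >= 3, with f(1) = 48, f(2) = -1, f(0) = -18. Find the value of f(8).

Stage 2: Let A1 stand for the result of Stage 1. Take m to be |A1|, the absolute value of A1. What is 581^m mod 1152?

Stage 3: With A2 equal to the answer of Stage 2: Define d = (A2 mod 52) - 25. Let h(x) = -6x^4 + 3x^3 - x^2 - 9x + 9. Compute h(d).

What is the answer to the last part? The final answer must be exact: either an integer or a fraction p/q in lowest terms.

-405607

Stage 1: f(3) = 1*(-1) + 3*(48) - 2*(-18) = 179; iterating: f(3)=179, f(4)=80, f(5)=619, f(6)=501, f(7)=2198, f(8)=2463; answer 2463
Stage 2: A1 = 2463; m = 2463; squarings mod 1152: 581^1=581, 581^2=25, 581^4=625, 581^8=97, 581^16=193, 581^32=385, 581^64=769, 581^128=385, 581^256=769, 581^512=385, 581^1024=769, 581^2048=385; 581^2463 = 581^1 * 581^2 * 581^4 * 581^8 * 581^16 * 581^128 * 581^256 * 581^2048 = 269 (mod 1152); answer 269
Stage 3: A2 = 269; d = -16; -6*(-16)^4 + 3*(-16)^3 - 1*(-16)^2 - 9*(-16)^1 + 9 = (-393216) + (-12288) + (-256) + (144) + (9) = -405607; answer -405607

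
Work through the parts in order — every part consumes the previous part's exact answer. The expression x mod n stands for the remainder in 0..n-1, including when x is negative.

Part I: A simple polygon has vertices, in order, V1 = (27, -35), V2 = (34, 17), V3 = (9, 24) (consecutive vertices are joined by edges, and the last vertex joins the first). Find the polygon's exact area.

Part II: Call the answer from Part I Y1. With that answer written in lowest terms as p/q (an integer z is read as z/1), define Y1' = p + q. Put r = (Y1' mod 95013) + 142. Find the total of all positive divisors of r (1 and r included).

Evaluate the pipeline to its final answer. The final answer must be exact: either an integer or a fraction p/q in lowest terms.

1494

Part I: cross terms: (27*17 - 34*-35)=1649, (34*24 - 9*17)=663, (9*-35 - 27*24)=-963; twice the area = |1349| = 1349; area = 1349/2; answer 1349/2
Part II: Y1 = 1349/2; threaded value p + q = 1351; r = 1493; 1493 is prime, so its only divisors are 1 and 1493; sigma = 1 + 1493 = 1494; answer 1494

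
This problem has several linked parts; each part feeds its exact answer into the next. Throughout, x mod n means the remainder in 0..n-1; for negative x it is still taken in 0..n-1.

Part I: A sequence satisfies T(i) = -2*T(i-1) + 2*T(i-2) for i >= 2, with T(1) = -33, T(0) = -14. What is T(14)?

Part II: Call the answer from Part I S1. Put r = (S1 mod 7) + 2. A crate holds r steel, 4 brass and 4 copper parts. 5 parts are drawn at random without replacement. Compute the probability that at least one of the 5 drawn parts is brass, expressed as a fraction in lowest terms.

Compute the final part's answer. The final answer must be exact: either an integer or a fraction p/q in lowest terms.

125/143

Part I: T(2) = -2*(-33) + 2*(-14) = 38; iterating: T(2)=38, T(3)=-142, T(4)=360, T(5)=-1004, T(6)=2728, T(7)=-7464, T(8)=20384, T(9)=-55696, T(10)=152160, T(11)=-415712, T(12)=1135744, T(13)=-3102912, T(14)=8477312; answer 8477312
Part II: S1 = 8477312; r = 6; total draws C(14,5) = 2002; complement C(10,5) = 252; favorable 2002 - 252 = 1750; P = 125/143; answer 125/143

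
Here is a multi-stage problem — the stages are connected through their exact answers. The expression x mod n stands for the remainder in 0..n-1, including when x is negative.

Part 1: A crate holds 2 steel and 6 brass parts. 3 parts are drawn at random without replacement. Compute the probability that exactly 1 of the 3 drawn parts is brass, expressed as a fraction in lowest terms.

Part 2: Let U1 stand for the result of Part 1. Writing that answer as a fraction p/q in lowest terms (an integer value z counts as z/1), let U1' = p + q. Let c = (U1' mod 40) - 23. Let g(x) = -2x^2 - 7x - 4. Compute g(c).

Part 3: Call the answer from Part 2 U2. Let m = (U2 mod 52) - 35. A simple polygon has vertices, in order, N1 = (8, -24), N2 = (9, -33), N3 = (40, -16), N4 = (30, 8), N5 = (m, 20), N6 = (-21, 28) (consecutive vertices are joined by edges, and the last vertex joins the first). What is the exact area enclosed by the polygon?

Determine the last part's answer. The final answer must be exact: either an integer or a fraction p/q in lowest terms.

1464

Part 1: total draws C(8,3) = 56; favorable C(6,1)*C(2,2) = 6; P = 3/28; answer 3/28
Part 2: U1 = 3/28; threaded value p + q = 31; c = 8; -2*(8)^2 - 7*(8)^1 - 4 = (-128) + (-56) + (-4) = -188; answer -188
Part 3: U2 = -188; m = -15; cross terms: (8*-33 - 9*-24)=-48, (9*-16 - 40*-33)=1176, (40*8 - 30*-16)=800, (30*20 - -15*8)=720, (-15*28 - -21*20)=0, (-21*-24 - 8*28)=280; twice the area = |2928| = 2928; area = 1464; answer 1464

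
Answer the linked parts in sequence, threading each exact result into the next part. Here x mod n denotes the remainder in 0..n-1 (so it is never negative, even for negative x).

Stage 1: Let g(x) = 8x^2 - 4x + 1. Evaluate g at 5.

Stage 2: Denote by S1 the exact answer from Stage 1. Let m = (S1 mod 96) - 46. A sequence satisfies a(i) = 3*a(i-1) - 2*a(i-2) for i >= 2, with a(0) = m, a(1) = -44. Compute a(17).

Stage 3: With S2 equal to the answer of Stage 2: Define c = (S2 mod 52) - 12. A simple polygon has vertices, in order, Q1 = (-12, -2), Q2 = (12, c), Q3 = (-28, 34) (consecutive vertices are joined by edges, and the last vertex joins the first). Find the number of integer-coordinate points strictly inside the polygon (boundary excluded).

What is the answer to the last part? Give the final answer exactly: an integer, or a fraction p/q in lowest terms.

457

Stage 1: 8*(5)^2 - 4*(5)^1 + 1 = (200) + (-20) + (1) = 181; answer 181
Stage 2: S1 = 181; m = 39; a(2) = 3*(-44) - 2*(39) = -210; iterating: a(2)=-210, a(3)=-542, a(4)=-1206, a(5)=-2534, a(6)=-5190, a(7)=-10502, a(8)=-21126, a(9)=-42374, a(10)=-84870, a(11)=-169862, a(12)=-339846, a(13)=-679814, a(14)=-1359750, a(15)=-2719622, a(16)=-5439366, a(17)=-10878854; answer -10878854
Stage 3: S2 = -10878854; c = 2; cross terms: (-12*2 - 12*-2)=0, (12*34 - -28*2)=464, (-28*-2 - -12*34)=464; twice the area = |928| = 928; area = 464; boundary points = 4 + 8 + 4 = 16; strictly interior points = area - boundary/2 + 1 = 457; answer 457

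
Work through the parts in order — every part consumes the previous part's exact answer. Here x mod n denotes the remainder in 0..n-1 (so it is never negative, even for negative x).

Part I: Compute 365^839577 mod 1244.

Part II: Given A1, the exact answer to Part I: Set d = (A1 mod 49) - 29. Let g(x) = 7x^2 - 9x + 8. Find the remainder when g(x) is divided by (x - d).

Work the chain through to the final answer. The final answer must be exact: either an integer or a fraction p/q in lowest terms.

206

Part I: squarings mod 1244: 365^1=365, 365^2=117, 365^4=5, 365^8=25, 365^16=625, 365^32=9, 365^64=81, 365^128=341, 365^256=589, 365^512=1089, 365^1024=389, 365^2048=797, 365^4096=769, 365^8192=461, 365^16384=1041, 365^32768=157, 365^65536=1013, 365^131072=1113, 365^262144=989, 365^524288=337; 365^839577 = 365^1 * 365^8 * 365^16 * 365^128 * 365^256 * 365^512 * 365^1024 * 365^2048 * 365^16384 * 365^32768 * 365^262144 * 365^524288 = 1113 (mod 1244); answer 1113
Part II: A1 = 1113; d = 6; remainder = value at the root: 7*(6)^2 - 9*(6)^1 + 8 = (252) + (-54) + (8) = 206; answer 206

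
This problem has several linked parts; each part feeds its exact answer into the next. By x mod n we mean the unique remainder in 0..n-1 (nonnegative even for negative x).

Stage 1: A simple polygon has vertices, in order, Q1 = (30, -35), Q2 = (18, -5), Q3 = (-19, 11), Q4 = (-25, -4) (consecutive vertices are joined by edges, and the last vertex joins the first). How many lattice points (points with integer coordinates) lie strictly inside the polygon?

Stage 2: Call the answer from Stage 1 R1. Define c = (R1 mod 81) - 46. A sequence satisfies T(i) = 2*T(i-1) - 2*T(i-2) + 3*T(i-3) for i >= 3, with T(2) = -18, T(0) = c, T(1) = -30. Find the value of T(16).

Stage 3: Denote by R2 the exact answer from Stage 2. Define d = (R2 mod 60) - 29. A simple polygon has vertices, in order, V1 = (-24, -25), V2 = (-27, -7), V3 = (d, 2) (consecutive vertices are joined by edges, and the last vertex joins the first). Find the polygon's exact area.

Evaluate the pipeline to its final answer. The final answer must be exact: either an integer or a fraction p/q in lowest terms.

Stage 1: cross terms: (30*-5 - 18*-35)=480, (18*11 - -19*-5)=103, (-19*-4 - -25*11)=351, (-25*-35 - 30*-4)=995; twice the area = |1929| = 1929; area = 1929/2; boundary points = 6 + 1 + 3 + 1 = 11; strictly interior points = area - boundary/2 + 1 = 960; answer 960
Stage 2: R1 = 960; c = 23; T(3) = 2*(-18) - 2*(-30) + 3*(23) = 93; iterating: T(3)=93, T(4)=132, T(5)=24, T(6)=63, T(7)=474, T(8)=894, T(9)=1029, T(10)=1692, T(11)=4008, T(12)=7719, T(13)=12498, T(14)=21582, T(15)=41325, T(16)=76980; answer 76980
Stage 3: R2 = 76980; d = -29; cross terms: (-24*-7 - -27*-25)=-507, (-27*2 - -29*-7)=-257, (-29*-25 - -24*2)=773; twice the area = |9| = 9; area = 9/2; answer 9/2

9/2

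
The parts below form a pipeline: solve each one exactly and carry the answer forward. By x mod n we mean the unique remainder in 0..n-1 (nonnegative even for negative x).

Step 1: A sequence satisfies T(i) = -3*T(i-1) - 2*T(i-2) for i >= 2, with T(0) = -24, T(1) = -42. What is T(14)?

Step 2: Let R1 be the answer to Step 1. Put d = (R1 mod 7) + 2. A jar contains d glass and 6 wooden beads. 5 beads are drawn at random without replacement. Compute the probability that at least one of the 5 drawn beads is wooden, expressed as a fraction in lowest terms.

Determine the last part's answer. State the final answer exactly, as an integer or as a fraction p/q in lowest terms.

139/143

Step 1: T(2) = -3*(-42) - 2*(-24) = 174; iterating: T(2)=174, T(3)=-438, T(4)=966, T(5)=-2022, T(6)=4134, T(7)=-8358, T(8)=16806, T(9)=-33702, T(10)=67494, T(11)=-135078, T(12)=270246, T(13)=-540582, T(14)=1081254; answer 1081254
Step 2: R1 = 1081254; d = 8; total draws C(14,5) = 2002; complement C(8,5) = 56; favorable 2002 - 56 = 1946; P = 139/143; answer 139/143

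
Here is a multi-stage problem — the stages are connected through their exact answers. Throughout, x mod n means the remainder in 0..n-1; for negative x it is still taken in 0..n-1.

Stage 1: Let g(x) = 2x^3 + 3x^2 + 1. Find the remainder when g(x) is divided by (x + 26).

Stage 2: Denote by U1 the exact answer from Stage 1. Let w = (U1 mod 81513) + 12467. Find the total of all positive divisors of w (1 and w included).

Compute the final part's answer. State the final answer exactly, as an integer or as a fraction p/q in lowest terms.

64080

Stage 1: remainder = value at the root: 2*(-26)^3 + 3*(-26)^2 + 1 = (-35152) + (2028) + (1) = -33123; answer -33123
Stage 2: U1 = -33123; w = 60857; 60857 = 19 * 3203; sigma = (1 + 19) * (1 + 3203) = 20 * 3204 = 64080; answer 64080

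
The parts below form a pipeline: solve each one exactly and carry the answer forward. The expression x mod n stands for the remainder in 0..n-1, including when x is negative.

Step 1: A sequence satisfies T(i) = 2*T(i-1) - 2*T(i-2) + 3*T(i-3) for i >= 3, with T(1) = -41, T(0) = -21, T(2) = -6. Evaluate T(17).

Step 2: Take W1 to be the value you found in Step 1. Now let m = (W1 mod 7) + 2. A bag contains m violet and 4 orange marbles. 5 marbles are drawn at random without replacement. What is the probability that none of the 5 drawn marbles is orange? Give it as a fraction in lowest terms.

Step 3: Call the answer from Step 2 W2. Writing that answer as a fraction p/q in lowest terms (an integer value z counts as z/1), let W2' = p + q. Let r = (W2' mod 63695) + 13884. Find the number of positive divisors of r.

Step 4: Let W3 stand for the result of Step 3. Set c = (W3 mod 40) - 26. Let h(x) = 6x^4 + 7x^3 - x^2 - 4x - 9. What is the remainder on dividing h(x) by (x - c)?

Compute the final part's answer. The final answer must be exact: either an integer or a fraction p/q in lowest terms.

1893399

Step 1: T(3) = 2*(-6) - 2*(-41) + 3*(-21) = 7; iterating: T(3)=7, T(4)=-97, T(5)=-226, T(6)=-237, T(7)=-313, T(8)=-830, T(9)=-1745, T(10)=-2769, T(11)=-4538, T(12)=-8773, T(13)=-16777, T(14)=-29622, T(15)=-52009, T(16)=-95105, T(17)=-175058; answer -175058
Step 2: W1 = -175058; m = 7; total draws C(11,5) = 462; favorable C(7,5) = 21; P = 1/22; answer 1/22
Step 3: W2 = 1/22; threaded value p + q = 23; r = 13907; 13907 is prime, so its only divisors are 1 and 13907; count = 2; answer 2
Step 4: W3 = 2; c = -24; remainder = value at the root: 6*(-24)^4 + 7*(-24)^3 - 1*(-24)^2 - 4*(-24)^1 - 9 = (1990656) + (-96768) + (-576) + (96) + (-9) = 1893399; answer 1893399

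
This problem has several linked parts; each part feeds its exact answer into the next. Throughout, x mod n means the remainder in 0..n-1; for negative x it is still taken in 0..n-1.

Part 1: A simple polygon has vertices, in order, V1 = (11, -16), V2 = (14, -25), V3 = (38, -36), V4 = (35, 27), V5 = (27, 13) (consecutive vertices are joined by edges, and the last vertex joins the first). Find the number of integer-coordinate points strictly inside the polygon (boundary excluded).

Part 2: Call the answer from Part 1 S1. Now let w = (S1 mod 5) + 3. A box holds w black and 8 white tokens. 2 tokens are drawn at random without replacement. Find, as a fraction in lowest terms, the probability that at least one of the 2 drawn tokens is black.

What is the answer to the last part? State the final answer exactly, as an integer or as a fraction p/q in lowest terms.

Part 1: cross terms: (11*-25 - 14*-16)=-51, (14*-36 - 38*-25)=446, (38*27 - 35*-36)=2286, (35*13 - 27*27)=-274, (27*-16 - 11*13)=-575; twice the area = |1832| = 1832; area = 916; boundary points = 3 + 1 + 3 + 2 + 1 = 10; strictly interior points = area - boundary/2 + 1 = 912; answer 912
Part 2: S1 = 912; w = 5; total draws C(13,2) = 78; complement C(8,2) = 28; favorable 78 - 28 = 50; P = 25/39; answer 25/39

25/39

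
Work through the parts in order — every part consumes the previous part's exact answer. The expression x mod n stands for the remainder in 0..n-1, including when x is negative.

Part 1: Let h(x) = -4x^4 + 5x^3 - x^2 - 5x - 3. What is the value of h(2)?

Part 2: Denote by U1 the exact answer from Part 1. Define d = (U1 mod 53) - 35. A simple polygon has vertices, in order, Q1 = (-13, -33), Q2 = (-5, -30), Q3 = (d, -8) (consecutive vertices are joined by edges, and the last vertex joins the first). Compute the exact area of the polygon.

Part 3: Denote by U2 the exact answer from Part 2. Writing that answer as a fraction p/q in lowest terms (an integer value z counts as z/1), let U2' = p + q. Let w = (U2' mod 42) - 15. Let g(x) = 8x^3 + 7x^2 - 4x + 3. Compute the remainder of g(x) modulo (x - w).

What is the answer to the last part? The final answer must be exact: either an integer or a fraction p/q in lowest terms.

41262

Part 1: -4*(2)^4 + 5*(2)^3 - 1*(2)^2 - 5*(2)^1 - 3 = (-64) + (40) + (-4) + (-10) + (-3) = -41; answer -41
Part 2: U1 = -41; d = -23; cross terms: (-13*-30 - -5*-33)=225, (-5*-8 - -23*-30)=-650, (-23*-33 - -13*-8)=655; twice the area = |230| = 230; area = 115; answer 115
Part 3: U2 = 115; threaded value p + q = 116; w = 17; remainder = value at the root: 8*(17)^3 + 7*(17)^2 - 4*(17)^1 + 3 = (39304) + (2023) + (-68) + (3) = 41262; answer 41262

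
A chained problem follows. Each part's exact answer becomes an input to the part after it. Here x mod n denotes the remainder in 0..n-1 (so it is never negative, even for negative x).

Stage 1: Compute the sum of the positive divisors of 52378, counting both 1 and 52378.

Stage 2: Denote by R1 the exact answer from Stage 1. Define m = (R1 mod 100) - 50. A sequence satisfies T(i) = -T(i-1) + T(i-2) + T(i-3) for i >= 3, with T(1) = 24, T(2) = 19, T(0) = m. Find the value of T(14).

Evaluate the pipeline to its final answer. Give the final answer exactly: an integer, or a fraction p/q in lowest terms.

13

Stage 1: 52378 = 2 * 26189; sigma = (1 + 2) * (1 + 26189) = 3 * 26190 = 78570; answer 78570
Stage 2: R1 = 78570; m = 20; T(3) = -1*(19) + 1*(24) + 1*(20) = 25; iterating: T(3)=25, T(4)=18, T(5)=26, T(6)=17, T(7)=27, T(8)=16, T(9)=28, T(10)=15, T(11)=29, T(12)=14, T(13)=30, T(14)=13; answer 13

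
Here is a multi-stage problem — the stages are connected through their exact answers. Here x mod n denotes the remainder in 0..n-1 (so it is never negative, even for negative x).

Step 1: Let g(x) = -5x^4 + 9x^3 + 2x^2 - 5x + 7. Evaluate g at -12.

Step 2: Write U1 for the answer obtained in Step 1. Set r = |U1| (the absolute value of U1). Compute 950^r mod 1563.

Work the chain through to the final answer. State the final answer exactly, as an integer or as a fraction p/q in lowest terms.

Step 1: -5*(-12)^4 + 9*(-12)^3 + 2*(-12)^2 - 5*(-12)^1 + 7 = (-103680) + (-15552) + (288) + (60) + (7) = -118877; answer -118877
Step 2: U1 = -118877; r = 118877; squarings mod 1563: 950^1=950, 950^2=649, 950^4=754, 950^8=1147, 950^16=1126, 950^32=283, 950^64=376, 950^128=706, 950^256=1402, 950^512=913, 950^1024=490, 950^2048=961, 950^4096=1351, 950^8192=1180, 950^16384=1330, 950^32768=1147, 950^65536=1126; 950^118877 = 950^1 * 950^4 * 950^8 * 950^16 * 950^64 * 950^4096 * 950^16384 * 950^32768 * 950^65536 = 518 (mod 1563); answer 518

518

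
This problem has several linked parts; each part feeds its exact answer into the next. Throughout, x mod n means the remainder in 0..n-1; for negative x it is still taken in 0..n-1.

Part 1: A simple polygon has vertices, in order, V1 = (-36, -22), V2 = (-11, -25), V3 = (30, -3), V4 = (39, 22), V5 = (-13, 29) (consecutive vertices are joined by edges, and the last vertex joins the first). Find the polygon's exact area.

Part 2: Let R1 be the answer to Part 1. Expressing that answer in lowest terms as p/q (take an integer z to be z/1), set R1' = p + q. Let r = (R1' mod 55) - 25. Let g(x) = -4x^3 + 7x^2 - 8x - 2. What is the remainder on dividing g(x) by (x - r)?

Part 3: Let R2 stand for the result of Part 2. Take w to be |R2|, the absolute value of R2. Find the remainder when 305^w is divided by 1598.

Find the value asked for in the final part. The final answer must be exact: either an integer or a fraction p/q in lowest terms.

307

Part 1: cross terms: (-36*-25 - -11*-22)=658, (-11*-3 - 30*-25)=783, (30*22 - 39*-3)=777, (39*29 - -13*22)=1417, (-13*-22 - -36*29)=1330; twice the area = |4965| = 4965; area = 4965/2; answer 4965/2
Part 2: R1 = 4965/2; threaded value p + q = 4967; r = -8; remainder = value at the root: -4*(-8)^3 + 7*(-8)^2 - 8*(-8)^1 - 2 = (2048) + (448) + (64) + (-2) = 2558; answer 2558
Part 3: R2 = 2558; w = 2558; squarings mod 1598: 305^1=305, 305^2=341, 305^4=1225, 305^8=103, 305^16=1021, 305^32=545, 305^64=1395, 305^128=1259, 305^256=1463, 305^512=647, 305^1024=1531, 305^2048=1293; 305^2558 = 305^2 * 305^4 * 305^8 * 305^16 * 305^32 * 305^64 * 305^128 * 305^256 * 305^2048 = 307 (mod 1598); answer 307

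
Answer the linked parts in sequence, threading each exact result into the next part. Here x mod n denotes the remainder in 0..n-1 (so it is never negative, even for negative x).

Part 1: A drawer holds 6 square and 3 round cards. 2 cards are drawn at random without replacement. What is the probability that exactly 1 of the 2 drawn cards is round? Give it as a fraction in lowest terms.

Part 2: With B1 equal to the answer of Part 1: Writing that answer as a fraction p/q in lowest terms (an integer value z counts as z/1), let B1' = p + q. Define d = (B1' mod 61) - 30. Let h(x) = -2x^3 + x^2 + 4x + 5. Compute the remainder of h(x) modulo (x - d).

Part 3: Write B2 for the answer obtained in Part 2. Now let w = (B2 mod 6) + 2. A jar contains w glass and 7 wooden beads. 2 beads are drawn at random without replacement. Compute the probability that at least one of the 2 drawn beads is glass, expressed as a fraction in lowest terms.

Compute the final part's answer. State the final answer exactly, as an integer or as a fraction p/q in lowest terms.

Part 1: total draws C(9,2) = 36; favorable C(3,1)*C(6,1) = 18; P = 1/2; answer 1/2
Part 2: B1 = 1/2; threaded value p + q = 3; d = -27; remainder = value at the root: -2*(-27)^3 + 1*(-27)^2 + 4*(-27)^1 + 5 = (39366) + (729) + (-108) + (5) = 39992; answer 39992
Part 3: B2 = 39992; w = 4; total draws C(11,2) = 55; complement C(7,2) = 21; favorable 55 - 21 = 34; P = 34/55; answer 34/55

34/55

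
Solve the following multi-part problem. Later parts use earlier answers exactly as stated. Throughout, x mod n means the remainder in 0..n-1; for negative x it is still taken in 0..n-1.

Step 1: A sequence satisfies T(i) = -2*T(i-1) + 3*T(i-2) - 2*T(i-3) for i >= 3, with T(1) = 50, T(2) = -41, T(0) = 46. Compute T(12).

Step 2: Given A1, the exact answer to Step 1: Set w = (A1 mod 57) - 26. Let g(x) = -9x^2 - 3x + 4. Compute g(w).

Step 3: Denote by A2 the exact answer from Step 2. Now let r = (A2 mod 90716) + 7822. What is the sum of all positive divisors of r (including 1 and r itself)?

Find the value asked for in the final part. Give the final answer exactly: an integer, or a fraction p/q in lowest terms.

Step 1: T(3) = -2*(-41) + 3*(50) - 2*(46) = 140; iterating: T(3)=140, T(4)=-503, T(5)=1508, T(6)=-4805, T(7)=15140, T(8)=-47711, T(9)=150452, T(10)=-474317, T(11)=1495412, T(12)=-4714679; answer -4714679
Step 2: A1 = -4714679; w = -7; -9*(-7)^2 - 3*(-7)^1 + 4 = (-441) + (21) + (4) = -416; answer -416
Step 3: A2 = -416; r = 98122; 98122 = 2 * 71 * 691; sigma = (1 + 2) * (1 + 71) * (1 + 691) = 3 * 72 * 692 = 149472; answer 149472

149472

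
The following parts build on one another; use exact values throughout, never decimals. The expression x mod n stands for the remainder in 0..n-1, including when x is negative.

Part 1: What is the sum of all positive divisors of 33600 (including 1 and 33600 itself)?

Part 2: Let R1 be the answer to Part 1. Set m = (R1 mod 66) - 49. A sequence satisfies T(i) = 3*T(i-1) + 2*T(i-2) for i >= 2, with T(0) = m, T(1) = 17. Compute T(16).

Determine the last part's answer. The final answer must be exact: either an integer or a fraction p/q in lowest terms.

3402460033

Part 1: 33600 = 2^6 * 3 * 5^2 * 7; sigma = (1 + 2 + 4 + 8 + 16 + 32 + 64) * (1 + 3) * (1 + 5 + 25) * (1 + 7) = 127 * 4 * 31 * 8 = 125984; answer 125984
Part 2: R1 = 125984; m = 7; T(2) = 3*(17) + 2*(7) = 65; iterating: T(2)=65, T(3)=229, T(4)=817, T(5)=2909, T(6)=10361, T(7)=36901, T(8)=131425, T(9)=468077, T(10)=1667081, T(11)=5937397, T(12)=21146353, T(13)=75313853, T(14)=268234265, T(15)=955330501, T(16)=3402460033; answer 3402460033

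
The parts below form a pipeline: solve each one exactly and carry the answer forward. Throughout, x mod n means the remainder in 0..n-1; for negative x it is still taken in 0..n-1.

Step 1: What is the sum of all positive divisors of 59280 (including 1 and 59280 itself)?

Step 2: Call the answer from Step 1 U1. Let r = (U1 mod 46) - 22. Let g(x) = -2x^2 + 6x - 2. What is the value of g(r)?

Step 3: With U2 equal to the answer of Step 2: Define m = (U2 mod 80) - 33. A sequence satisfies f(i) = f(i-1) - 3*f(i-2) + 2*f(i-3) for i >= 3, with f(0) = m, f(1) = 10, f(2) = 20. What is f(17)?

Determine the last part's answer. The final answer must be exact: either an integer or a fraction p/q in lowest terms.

Step 1: 59280 = 2^4 * 3 * 5 * 13 * 19; sigma = (1 + 2 + 4 + 8 + 16) * (1 + 3) * (1 + 5) * (1 + 13) * (1 + 19) = 31 * 4 * 6 * 14 * 20 = 208320; answer 208320
Step 2: U1 = 208320; r = 10; -2*(10)^2 + 6*(10)^1 - 2 = (-200) + (60) + (-2) = -142; answer -142
Step 3: U2 = -142; m = -15; f(3) = 1*(20) - 3*(10) + 2*(-15) = -40; iterating: f(3)=-40, f(4)=-80, f(5)=80, f(6)=240, f(7)=-160, f(8)=-720, f(9)=240, f(10)=2080, f(11)=-80, f(12)=-5840, f(13)=-1440, f(14)=15920, f(15)=8560, f(16)=-42080, f(17)=-35920; answer -35920

-35920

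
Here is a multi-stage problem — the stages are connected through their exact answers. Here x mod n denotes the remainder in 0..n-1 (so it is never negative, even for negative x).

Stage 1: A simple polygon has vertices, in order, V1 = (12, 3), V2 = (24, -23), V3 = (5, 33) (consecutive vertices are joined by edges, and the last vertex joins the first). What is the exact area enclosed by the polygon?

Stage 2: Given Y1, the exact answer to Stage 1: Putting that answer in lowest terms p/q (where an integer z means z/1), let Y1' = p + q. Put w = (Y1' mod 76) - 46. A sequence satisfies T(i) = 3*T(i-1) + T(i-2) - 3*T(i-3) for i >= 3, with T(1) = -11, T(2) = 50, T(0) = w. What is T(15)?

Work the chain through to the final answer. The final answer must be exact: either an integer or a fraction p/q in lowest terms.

Stage 1: cross terms: (12*-23 - 24*3)=-348, (24*33 - 5*-23)=907, (5*3 - 12*33)=-381; twice the area = |178| = 178; area = 89; answer 89
Stage 2: Y1 = 89; threaded value p + q = 90; w = -32; T(3) = 3*(50) + 1*(-11) - 3*(-32) = 235; iterating: T(3)=235, T(4)=788, T(5)=2449, T(6)=7430, T(7)=22375, T(8)=67208, T(9)=201709, T(10)=605210, T(11)=1815715, T(12)=5447228, T(13)=16341769, T(14)=49025390, T(15)=147076255; answer 147076255

147076255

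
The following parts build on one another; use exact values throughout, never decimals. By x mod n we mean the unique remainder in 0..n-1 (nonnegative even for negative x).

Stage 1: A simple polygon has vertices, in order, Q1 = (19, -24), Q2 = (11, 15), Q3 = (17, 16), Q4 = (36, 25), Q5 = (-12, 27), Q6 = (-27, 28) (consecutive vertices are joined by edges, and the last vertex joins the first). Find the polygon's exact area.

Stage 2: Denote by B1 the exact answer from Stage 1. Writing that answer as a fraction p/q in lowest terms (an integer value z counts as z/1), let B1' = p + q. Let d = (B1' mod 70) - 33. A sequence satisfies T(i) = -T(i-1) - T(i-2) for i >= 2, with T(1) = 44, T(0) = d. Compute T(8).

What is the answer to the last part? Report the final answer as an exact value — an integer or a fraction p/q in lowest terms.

Stage 1: cross terms: (19*15 - 11*-24)=549, (11*16 - 17*15)=-79, (17*25 - 36*16)=-151, (36*27 - -12*25)=1272, (-12*28 - -27*27)=393, (-27*-24 - 19*28)=116; twice the area = |2100| = 2100; area = 1050; answer 1050
Stage 2: B1 = 1050; threaded value p + q = 1051; d = -32; T(2) = -1*(44) - 1*(-32) = -12; iterating: T(2)=-12, T(3)=-32, T(4)=44, T(5)=-12, T(6)=-32, T(7)=44, T(8)=-12; answer -12

-12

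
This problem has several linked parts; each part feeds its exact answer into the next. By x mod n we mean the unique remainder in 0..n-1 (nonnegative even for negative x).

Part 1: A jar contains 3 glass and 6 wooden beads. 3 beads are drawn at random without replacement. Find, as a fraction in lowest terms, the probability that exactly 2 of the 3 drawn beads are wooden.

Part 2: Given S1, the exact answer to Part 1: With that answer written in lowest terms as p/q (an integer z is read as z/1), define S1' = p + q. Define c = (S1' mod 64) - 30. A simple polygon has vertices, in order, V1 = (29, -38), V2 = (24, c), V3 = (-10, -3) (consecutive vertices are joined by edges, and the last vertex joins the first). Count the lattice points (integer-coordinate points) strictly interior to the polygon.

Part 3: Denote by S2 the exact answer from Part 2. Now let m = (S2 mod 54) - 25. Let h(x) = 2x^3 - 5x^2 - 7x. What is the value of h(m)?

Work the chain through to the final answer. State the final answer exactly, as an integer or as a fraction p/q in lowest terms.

Part 1: total draws C(9,3) = 84; favorable C(6,2)*C(3,1) = 45; P = 15/28; answer 15/28
Part 2: S1 = 15/28; threaded value p + q = 43; c = 13; cross terms: (29*13 - 24*-38)=1289, (24*-3 - -10*13)=58, (-10*-38 - 29*-3)=467; twice the area = |1814| = 1814; area = 907; boundary points = 1 + 2 + 1 = 4; strictly interior points = area - boundary/2 + 1 = 906; answer 906
Part 3: S2 = 906; m = 17; 2*(17)^3 - 5*(17)^2 - 7*(17)^1 = (9826) + (-1445) + (-119) = 8262; answer 8262

8262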